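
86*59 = 5074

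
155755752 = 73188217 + 82567535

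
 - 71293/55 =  - 71293/55 = - 1296.24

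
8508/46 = 184 + 22/23 = 184.96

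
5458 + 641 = 6099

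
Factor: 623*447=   278481= 3^1 * 7^1*89^1 * 149^1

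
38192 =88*434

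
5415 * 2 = 10830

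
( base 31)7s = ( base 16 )f5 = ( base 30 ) 85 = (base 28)8l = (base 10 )245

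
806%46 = 24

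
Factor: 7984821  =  3^1*13^1*53^1*3863^1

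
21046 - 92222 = - 71176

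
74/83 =74/83 = 0.89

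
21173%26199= 21173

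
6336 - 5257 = 1079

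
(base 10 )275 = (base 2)100010011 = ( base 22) cb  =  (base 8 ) 423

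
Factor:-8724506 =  - 2^1*7^1 * 479^1 * 1301^1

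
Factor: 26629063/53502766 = 2^( - 1 ) * 641^1*41543^1 * 26751383^( - 1 ) 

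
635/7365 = 127/1473= 0.09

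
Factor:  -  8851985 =- 5^1*17^1*223^1 * 467^1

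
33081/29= 33081/29= 1140.72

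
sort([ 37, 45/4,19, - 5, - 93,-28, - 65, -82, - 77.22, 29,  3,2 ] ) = [-93, - 82, - 77.22, - 65, - 28, - 5,2,3, 45/4,  19, 29  ,  37 ]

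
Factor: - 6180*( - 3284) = 20295120 = 2^4*3^1*5^1 * 103^1*821^1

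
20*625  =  12500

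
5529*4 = 22116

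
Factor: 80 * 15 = 2^4*3^1*5^2 =1200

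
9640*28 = 269920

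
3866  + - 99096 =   -  95230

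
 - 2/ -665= 2/665 = 0.00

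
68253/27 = 22751/9 = 2527.89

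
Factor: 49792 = 2^7*389^1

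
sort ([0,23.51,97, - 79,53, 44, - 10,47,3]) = [ - 79,- 10,0,3, 23.51,44, 47, 53,97]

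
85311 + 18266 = 103577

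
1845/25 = 369/5 = 73.80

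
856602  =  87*9846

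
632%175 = 107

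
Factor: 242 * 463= 112046=2^1*11^2  *  463^1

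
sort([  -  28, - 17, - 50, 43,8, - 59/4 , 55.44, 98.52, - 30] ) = [ - 50, - 30,-28, - 17, - 59/4,8, 43, 55.44,98.52 ] 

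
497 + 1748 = 2245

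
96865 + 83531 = 180396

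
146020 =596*245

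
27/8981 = 27/8981= 0.00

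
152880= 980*156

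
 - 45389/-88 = 45389/88 = 515.78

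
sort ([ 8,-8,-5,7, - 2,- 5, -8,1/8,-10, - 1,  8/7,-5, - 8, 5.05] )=[ - 10  ,-8 , - 8,- 8 ,-5,  -  5,-5,  -  2 , - 1, 1/8,8/7, 5.05, 7 , 8]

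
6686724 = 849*7876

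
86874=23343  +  63531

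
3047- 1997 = 1050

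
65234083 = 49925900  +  15308183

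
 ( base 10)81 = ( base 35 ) 2B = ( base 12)69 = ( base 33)2F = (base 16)51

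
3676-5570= - 1894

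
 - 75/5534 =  - 75/5534 = -0.01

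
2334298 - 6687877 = - 4353579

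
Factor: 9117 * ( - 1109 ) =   -  10110753 = - 3^2*1013^1*1109^1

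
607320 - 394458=212862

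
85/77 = 85/77=1.10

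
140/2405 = 28/481 = 0.06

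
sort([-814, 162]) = [ - 814,162]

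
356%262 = 94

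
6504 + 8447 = 14951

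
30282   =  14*2163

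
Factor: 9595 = 5^1*19^1*101^1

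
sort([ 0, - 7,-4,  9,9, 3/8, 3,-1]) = [  -  7, - 4, - 1, 0, 3/8,3,9, 9]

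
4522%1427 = 241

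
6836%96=20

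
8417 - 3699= 4718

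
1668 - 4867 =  - 3199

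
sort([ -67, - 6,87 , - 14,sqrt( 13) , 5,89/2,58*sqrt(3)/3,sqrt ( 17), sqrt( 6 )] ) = [-67,  -  14, - 6 , sqrt( 6), sqrt(13),sqrt( 17),5,58 * sqrt(3 ) /3,89/2, 87 ]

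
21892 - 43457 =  -21565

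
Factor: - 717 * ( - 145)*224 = 2^5*3^1*5^1*7^1 * 29^1*239^1 = 23288160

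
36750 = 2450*15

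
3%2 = 1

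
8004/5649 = 2668/1883 = 1.42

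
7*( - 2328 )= - 16296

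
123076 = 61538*2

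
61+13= 74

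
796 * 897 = 714012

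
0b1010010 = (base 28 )2q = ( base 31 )2K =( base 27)31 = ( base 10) 82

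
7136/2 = 3568 = 3568.00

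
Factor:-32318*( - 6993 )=2^1*3^3*7^1*11^1*13^1*37^1 *113^1 = 225999774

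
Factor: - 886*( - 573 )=2^1*3^1*191^1*443^1 = 507678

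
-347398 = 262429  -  609827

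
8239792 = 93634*88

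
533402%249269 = 34864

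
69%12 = 9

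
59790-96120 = - 36330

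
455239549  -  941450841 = - 486211292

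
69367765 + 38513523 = 107881288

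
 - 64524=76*( - 849 )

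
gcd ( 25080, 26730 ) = 330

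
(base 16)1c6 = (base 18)174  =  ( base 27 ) gm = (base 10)454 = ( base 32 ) e6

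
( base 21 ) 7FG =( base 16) d5a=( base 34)2wi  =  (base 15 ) 102d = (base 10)3418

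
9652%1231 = 1035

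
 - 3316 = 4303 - 7619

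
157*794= 124658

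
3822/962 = 3 + 36/37=3.97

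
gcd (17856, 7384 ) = 8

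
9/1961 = 9/1961= 0.00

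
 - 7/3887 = -1+3880/3887= -0.00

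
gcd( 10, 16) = 2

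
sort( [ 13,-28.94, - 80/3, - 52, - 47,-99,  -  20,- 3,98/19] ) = [ - 99, - 52 , - 47, - 28.94, - 80/3, - 20,-3 , 98/19,13]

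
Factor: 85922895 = 3^1* 5^1 * 1811^1*3163^1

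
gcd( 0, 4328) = 4328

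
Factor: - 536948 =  - 2^2* 241^1*557^1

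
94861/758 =125 + 111/758 = 125.15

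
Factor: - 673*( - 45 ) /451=30285/451 =3^2 *5^1*11^( - 1 )*41^( - 1)*673^1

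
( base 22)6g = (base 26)5I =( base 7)301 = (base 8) 224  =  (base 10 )148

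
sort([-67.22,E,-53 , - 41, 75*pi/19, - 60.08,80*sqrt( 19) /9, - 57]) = [ - 67.22 , - 60.08,  -  57, - 53, - 41 , E, 75* pi/19, 80*sqrt(19)/9 ] 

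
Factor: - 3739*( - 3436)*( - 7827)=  -2^2* 3^1*859^1*2609^1*3739^1= -  100555065708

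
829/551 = 829/551  =  1.50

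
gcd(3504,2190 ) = 438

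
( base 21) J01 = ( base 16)20BC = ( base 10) 8380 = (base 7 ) 33301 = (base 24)ED4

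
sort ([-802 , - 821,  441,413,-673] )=[-821 ,-802,-673, 413, 441 ]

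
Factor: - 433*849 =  -367617  =  - 3^1*283^1*433^1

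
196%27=7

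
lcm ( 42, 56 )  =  168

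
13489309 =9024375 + 4464934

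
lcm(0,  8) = 0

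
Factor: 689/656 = 2^(-4 )*13^1*41^( - 1 )*53^1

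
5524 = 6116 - 592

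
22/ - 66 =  - 1  +  2/3= - 0.33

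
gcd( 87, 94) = 1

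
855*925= 790875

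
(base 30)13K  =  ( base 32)VI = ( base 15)475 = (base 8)1762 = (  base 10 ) 1010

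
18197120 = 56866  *320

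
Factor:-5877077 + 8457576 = 2580499 = 41^1 * 62939^1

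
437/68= 437/68 = 6.43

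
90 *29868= 2688120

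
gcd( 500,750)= 250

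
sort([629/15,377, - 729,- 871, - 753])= [-871, - 753,-729, 629/15 , 377]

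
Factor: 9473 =9473^1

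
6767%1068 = 359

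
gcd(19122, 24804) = 6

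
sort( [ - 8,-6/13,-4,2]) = [ - 8,  -  4 , -6/13,  2]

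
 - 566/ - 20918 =283/10459  =  0.03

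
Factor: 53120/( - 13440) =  -83/21 = - 3^( - 1)*7^( - 1)*83^1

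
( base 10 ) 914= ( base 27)16n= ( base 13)554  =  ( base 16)392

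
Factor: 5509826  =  2^1*7^1*29^1*41^1*331^1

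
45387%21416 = 2555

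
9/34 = 9/34 = 0.26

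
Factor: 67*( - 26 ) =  - 2^1*13^1*67^1 = - 1742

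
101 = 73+28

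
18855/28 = 673 + 11/28 = 673.39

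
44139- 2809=41330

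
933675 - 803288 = 130387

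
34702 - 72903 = -38201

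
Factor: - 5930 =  - 2^1 *5^1  *593^1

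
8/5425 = 8/5425 = 0.00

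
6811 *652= 4440772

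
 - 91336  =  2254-93590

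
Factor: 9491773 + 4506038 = 3^1*4665937^1 = 13997811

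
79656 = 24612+55044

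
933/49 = 19 + 2/49 = 19.04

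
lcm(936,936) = 936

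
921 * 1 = 921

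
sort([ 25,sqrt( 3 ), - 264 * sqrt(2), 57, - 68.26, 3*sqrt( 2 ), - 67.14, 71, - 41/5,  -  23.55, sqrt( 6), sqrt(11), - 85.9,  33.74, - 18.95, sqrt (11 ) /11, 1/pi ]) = [ - 264*sqrt(2), - 85.9,-68.26, - 67.14, - 23.55,-18.95, - 41/5,  sqrt(11)/11, 1/pi, sqrt( 3) , sqrt(6), sqrt(11 ), 3*sqrt(2),25,33.74,57, 71]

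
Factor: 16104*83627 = 2^3*3^1*11^1 *61^1* 241^1*347^1 = 1346729208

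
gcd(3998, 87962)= 2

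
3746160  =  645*5808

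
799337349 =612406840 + 186930509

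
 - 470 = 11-481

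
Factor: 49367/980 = 2^( - 2)*5^(-1)*7^ ( - 2 ) * 49367^1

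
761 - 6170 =-5409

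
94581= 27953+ 66628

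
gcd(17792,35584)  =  17792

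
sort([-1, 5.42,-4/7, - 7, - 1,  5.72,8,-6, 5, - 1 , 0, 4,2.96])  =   [ - 7, - 6,  -  1, -1, - 1,-4/7,0, 2.96, 4 , 5 , 5.42 , 5.72 , 8] 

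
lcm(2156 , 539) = 2156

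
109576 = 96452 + 13124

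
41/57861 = 41/57861 = 0.00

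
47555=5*9511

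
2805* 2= 5610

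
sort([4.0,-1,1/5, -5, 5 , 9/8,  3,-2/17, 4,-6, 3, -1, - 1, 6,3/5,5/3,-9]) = [ - 9,-6,  -  5, - 1, - 1,-1 , - 2/17,1/5 , 3/5, 9/8,5/3, 3,3, 4.0,4,5,6 ]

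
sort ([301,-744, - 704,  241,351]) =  [-744, - 704, 241, 301,351]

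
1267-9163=-7896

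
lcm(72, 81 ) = 648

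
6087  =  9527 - 3440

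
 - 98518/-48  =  49259/24  =  2052.46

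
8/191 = 8/191 = 0.04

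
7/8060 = 7/8060 = 0.00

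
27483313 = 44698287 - 17214974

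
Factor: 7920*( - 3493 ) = - 2^4*3^2*5^1*7^1*11^1*499^1 = - 27664560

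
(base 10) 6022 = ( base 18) 10AA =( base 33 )5HG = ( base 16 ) 1786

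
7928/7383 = 7928/7383= 1.07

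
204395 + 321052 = 525447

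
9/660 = 3/220 = 0.01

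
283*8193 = 2318619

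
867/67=12+63/67 =12.94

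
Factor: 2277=3^2 * 11^1 * 23^1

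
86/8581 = 86/8581 = 0.01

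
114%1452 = 114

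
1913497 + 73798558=75712055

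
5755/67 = 85 + 60/67 = 85.90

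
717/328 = 717/328   =  2.19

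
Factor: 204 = 2^2*3^1*17^1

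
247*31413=7759011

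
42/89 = 42/89 = 0.47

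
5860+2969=8829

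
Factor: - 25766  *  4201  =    -  2^1*13^1*991^1*4201^1 = - 108242966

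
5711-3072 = 2639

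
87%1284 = 87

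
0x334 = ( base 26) 15E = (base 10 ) 820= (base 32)PK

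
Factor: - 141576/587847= - 47192/195949 = -2^3*13^(  -  1 )*17^1*347^1 * 15073^( - 1)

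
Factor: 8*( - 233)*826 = -1539664=- 2^4 * 7^1 * 59^1 * 233^1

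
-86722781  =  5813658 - 92536439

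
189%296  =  189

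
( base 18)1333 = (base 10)6861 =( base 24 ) bll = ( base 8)15315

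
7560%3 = 0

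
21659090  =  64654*335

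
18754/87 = 215 + 49/87 = 215.56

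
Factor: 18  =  2^1*3^2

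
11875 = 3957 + 7918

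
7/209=7/209 = 0.03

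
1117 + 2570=3687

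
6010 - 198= 5812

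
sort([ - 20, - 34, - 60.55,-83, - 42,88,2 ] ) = [ - 83,-60.55, - 42, - 34, - 20,2, 88 ]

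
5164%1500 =664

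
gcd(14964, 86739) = 87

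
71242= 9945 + 61297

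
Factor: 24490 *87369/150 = 71322227/5 =5^( - 1 )*31^1 * 79^1*29123^1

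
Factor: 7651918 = 2^1*257^1*14887^1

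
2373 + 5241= 7614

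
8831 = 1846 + 6985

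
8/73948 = 2/18487 = 0.00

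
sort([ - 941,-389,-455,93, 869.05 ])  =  [ - 941,-455,  -  389 , 93,869.05 ]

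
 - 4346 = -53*82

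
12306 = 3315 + 8991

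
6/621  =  2/207 = 0.01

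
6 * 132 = 792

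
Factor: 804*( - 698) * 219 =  - 2^3*3^2 *67^1*73^1  *349^1 = - 122901048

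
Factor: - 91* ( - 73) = 7^1 * 13^1 * 73^1 = 6643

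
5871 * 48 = 281808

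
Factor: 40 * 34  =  2^4 * 5^1*17^1 = 1360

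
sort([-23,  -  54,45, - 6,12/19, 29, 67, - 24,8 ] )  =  [  -  54, - 24, - 23,  -  6,12/19,  8,29,45,67 ]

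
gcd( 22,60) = 2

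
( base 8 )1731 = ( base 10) 985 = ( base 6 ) 4321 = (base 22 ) 20h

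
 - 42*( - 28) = 1176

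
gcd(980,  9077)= 1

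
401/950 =401/950 = 0.42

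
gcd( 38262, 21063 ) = 21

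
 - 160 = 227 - 387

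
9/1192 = 9/1192 = 0.01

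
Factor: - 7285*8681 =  - 5^1*31^1* 47^1*8681^1 = - 63241085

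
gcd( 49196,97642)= 2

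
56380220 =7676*7345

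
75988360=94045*808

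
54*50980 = 2752920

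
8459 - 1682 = 6777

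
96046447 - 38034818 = 58011629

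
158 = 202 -44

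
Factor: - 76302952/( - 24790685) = 2^3*5^( - 1)*11^1*797^( - 1 )*6221^( - 1 )*867079^1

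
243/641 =243/641 = 0.38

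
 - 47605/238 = -201 + 233/238  =  -  200.02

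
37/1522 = 37/1522 = 0.02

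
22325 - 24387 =-2062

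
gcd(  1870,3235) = 5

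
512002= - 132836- - 644838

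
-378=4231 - 4609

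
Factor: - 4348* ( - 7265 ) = 2^2 *5^1*1087^1 * 1453^1=31588220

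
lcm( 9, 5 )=45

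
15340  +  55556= 70896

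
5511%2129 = 1253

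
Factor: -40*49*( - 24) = 47040 = 2^6 * 3^1 * 5^1 * 7^2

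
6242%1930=452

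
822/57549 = 274/19183 = 0.01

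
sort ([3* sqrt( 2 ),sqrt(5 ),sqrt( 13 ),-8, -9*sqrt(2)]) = [ - 9*sqrt(2 ) , - 8, sqrt( 5 ),sqrt(13 ),3 * sqrt( 2)] 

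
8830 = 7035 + 1795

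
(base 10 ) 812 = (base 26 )156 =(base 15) 392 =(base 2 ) 1100101100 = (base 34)nu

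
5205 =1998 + 3207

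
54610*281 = 15345410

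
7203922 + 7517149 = 14721071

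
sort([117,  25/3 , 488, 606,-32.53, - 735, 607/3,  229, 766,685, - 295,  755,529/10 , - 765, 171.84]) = [-765,  -  735,  -  295, - 32.53, 25/3, 529/10,117, 171.84, 607/3, 229,488,606,685,755,  766] 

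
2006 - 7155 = -5149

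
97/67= 97/67 = 1.45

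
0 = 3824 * 0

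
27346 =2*13673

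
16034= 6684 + 9350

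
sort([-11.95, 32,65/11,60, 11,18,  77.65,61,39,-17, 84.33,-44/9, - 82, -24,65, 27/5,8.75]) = [-82, - 24 , - 17,-11.95,-44/9,27/5, 65/11, 8.75, 11,18,32, 39, 60, 61,65, 77.65,84.33]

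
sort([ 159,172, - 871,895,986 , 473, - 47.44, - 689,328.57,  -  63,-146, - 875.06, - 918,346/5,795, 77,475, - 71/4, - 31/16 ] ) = [ - 918, - 875.06, - 871, - 689 ,-146 , - 63, - 47.44, - 71/4,- 31/16,346/5 , 77,159,  172,328.57,  473 , 475,795, 895,  986] 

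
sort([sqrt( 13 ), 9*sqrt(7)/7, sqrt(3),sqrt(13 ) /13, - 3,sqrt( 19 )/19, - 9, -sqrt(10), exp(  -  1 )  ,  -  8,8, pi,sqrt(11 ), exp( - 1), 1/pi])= [ - 9, - 8, - sqrt(10 ), - 3,sqrt( 19) /19,sqrt( 13 ) /13, 1/pi,exp( - 1),exp ( - 1), sqrt(3),pi,sqrt( 11),9*sqrt(7)/7 , sqrt(13), 8]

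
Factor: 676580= 2^2 * 5^1*33829^1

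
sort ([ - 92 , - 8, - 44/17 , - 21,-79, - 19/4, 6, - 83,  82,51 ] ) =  [ - 92, - 83, - 79 , - 21, - 8 , - 19/4, - 44/17, 6, 51,  82]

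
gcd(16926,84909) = 93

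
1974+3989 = 5963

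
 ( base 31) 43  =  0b1111111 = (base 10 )127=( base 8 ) 177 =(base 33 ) 3S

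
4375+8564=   12939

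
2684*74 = 198616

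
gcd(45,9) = 9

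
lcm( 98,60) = 2940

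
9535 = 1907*5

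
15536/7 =15536/7 = 2219.43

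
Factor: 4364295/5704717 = 3^1*5^1*13^1*22381^1*5704717^( - 1 ) 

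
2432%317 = 213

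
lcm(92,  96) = 2208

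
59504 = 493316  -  433812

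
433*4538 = 1964954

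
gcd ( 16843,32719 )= 1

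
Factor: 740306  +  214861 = 3^1*23^1*109^1*127^1= 955167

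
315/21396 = 105/7132 = 0.01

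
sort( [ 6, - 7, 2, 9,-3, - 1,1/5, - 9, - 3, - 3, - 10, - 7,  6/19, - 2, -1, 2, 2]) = [ - 10, - 9,-7, - 7, - 3, - 3,-3,-2,-1, - 1, 1/5, 6/19 , 2, 2,2, 6,9]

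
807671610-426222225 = 381449385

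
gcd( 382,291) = 1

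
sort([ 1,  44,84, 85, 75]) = [1, 44, 75, 84, 85]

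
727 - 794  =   - 67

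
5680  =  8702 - 3022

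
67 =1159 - 1092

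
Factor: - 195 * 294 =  - 2^1*3^2*5^1*7^2*13^1 = -57330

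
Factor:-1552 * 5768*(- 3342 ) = 29917370112 = 2^8*3^1*7^1*97^1*103^1*557^1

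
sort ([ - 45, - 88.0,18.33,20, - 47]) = [-88.0,-47,- 45 , 18.33,20]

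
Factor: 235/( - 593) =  - 5^1*47^1*593^( - 1)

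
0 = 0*( - 493)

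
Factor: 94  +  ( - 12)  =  82 = 2^1*41^1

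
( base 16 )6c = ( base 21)53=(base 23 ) 4g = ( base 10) 108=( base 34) 36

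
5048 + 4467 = 9515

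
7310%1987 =1349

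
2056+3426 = 5482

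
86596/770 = 112 + 178/385 =112.46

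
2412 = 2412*1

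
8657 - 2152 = 6505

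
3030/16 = 1515/8=189.38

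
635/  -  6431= - 1 + 5796/6431 = -  0.10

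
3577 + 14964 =18541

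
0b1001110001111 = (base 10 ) 5007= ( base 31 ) 56G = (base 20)CA7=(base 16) 138F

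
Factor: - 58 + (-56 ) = -114 = - 2^1*3^1*19^1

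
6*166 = 996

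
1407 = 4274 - 2867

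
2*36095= 72190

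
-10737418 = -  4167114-6570304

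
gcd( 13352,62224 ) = 8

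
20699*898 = 18587702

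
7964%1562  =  154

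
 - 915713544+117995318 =- 797718226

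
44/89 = 44/89=0.49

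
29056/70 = 415 + 3/35 = 415.09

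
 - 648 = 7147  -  7795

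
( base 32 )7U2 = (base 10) 8130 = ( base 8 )17702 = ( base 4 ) 1333002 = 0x1fc2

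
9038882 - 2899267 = 6139615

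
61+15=76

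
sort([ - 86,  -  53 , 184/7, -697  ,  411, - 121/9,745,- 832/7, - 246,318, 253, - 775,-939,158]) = [ - 939, - 775 , - 697, - 246,  -  832/7,-86, - 53, - 121/9,184/7,158,253, 318,411, 745 ] 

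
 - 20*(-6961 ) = 139220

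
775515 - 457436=318079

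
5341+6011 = 11352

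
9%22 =9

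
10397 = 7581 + 2816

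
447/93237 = 149/31079= 0.00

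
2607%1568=1039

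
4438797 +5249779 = 9688576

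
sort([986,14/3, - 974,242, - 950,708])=[  -  974, - 950, 14/3,242,708,986 ] 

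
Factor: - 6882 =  - 2^1*3^1*31^1*37^1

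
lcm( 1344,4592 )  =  55104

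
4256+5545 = 9801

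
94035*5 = 470175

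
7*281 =1967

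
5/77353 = 5/77353 = 0.00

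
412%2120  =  412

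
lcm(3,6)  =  6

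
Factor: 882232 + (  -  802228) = 80004 = 2^2*3^1*59^1 * 113^1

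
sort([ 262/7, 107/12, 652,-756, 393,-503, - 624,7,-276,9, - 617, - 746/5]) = [ - 756 ,  -  624, - 617 , - 503, - 276 , - 746/5, 7,107/12,  9,262/7, 393,  652 ]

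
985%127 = 96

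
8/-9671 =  - 8/9671=-0.00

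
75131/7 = 10733 = 10733.00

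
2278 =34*67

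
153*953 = 145809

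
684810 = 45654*15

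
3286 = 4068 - 782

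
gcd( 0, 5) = 5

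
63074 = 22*2867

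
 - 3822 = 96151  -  99973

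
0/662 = 0= 0.00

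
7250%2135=845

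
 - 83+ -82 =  - 165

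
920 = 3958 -3038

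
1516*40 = 60640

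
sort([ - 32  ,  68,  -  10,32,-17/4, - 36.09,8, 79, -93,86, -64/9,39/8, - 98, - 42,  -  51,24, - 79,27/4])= [ - 98,-93, - 79, - 51,  -  42, - 36.09,-32,- 10, - 64/9,-17/4,39/8, 27/4,8,24 , 32,68,79,86]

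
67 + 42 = 109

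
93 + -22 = 71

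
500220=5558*90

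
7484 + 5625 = 13109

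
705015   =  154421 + 550594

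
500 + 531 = 1031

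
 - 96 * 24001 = -2304096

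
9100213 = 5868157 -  - 3232056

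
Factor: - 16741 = -16741^1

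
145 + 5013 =5158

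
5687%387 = 269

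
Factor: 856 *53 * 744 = 33753792 =2^6*3^1 *31^1 *53^1*107^1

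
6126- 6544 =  - 418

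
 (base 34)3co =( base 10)3900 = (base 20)9F0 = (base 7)14241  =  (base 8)7474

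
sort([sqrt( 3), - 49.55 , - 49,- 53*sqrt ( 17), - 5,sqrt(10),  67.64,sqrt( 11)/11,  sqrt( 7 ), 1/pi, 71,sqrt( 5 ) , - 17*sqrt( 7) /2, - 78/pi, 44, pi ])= [ - 53 * sqrt( 17), - 49.55,  -  49,-78/pi, - 17*sqrt( 7) /2,-5, sqrt( 11)/11 , 1/pi,sqrt( 3), sqrt(5),sqrt( 7) , pi,  sqrt(10) , 44, 67.64,71 ] 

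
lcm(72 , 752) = 6768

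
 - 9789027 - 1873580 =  -11662607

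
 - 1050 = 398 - 1448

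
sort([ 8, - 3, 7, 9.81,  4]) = [ - 3,4,7,8,9.81]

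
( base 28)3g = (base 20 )50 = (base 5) 400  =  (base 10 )100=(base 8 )144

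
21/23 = 21/23=0.91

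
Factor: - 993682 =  - 2^1*496841^1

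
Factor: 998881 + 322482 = 1321363  =  1321363^1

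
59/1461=59/1461 = 0.04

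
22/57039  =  22/57039 = 0.00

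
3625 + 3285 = 6910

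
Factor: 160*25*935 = 2^5 * 5^4*11^1*17^1 = 3740000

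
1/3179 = 1/3179 = 0.00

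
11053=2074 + 8979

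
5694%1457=1323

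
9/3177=1/353 = 0.00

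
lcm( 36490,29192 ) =145960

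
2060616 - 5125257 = -3064641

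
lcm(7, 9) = 63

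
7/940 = 7/940 = 0.01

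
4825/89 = 54 +19/89 = 54.21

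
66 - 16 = 50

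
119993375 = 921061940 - 801068565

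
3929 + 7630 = 11559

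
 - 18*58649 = -1055682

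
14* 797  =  11158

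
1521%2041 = 1521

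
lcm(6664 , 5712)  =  39984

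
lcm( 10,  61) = 610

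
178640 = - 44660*( - 4) 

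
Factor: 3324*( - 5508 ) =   -  2^4*3^5*17^1 * 277^1 = - 18308592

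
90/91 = 90/91 = 0.99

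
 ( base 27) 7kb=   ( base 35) 4LJ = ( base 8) 13026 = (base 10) 5654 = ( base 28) 75Q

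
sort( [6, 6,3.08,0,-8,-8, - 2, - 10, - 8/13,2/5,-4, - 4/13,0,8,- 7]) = [-10, - 8, - 8, - 7, - 4, - 2, - 8/13, - 4/13,0, 0, 2/5,3.08,  6,6,8 ]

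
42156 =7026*6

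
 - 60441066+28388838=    - 32052228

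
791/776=791/776 = 1.02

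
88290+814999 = 903289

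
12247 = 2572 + 9675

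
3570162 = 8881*402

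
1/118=1/118 = 0.01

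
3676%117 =49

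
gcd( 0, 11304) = 11304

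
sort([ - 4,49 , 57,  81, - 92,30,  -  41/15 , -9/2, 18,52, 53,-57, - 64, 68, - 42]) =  [-92, -64, - 57, - 42,  -  9/2, - 4,-41/15 , 18 , 30, 49, 52, 53,57, 68, 81]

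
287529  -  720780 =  - 433251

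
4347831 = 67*64893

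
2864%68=8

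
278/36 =139/18= 7.72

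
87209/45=1937 + 44/45 = 1937.98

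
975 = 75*13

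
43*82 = 3526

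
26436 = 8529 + 17907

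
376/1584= 47/198 = 0.24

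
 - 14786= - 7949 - 6837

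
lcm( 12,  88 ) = 264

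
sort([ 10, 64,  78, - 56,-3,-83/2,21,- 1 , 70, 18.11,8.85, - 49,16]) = [-56, - 49 , - 83/2, - 3, - 1,8.85,10,16,18.11,21,64, 70, 78] 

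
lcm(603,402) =1206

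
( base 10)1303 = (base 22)2F5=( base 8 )2427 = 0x517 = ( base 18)407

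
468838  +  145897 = 614735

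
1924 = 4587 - 2663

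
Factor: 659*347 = 228673  =  347^1 *659^1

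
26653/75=355 + 28/75 = 355.37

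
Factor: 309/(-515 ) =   -  3^1*5^( - 1) = - 3/5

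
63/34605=7/3845  =  0.00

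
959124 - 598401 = 360723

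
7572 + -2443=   5129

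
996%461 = 74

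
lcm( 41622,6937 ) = 41622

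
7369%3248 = 873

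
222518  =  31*7178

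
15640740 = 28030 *558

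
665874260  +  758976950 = 1424851210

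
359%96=71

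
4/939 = 4/939 = 0.00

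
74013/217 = 341 + 16/217 = 341.07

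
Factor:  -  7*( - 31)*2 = 434=2^1*7^1*31^1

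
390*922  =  359580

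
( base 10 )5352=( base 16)14E8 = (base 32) 578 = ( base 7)21414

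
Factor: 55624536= 2^3*3^3*11^1*41^1*571^1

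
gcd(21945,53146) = 1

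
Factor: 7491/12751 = 3^1*11^1 * 41^(  -  1)*227^1 * 311^( - 1 ) 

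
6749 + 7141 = 13890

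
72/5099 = 72/5099 = 0.01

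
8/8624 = 1/1078 =0.00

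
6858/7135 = 6858/7135 = 0.96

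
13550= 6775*2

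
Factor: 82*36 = 2^3  *3^2*41^1 = 2952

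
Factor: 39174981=3^1 * 2083^1*6269^1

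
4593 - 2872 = 1721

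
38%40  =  38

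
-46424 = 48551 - 94975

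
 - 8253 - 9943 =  - 18196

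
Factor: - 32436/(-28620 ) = 17/15 =3^ ( - 1)  *5^( - 1 )*17^1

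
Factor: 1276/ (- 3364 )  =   - 11/29 = - 11^1*29^(  -  1)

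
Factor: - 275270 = - 2^1*5^1*27527^1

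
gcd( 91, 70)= 7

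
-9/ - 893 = 9/893=0.01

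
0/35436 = 0 = 0.00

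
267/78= 89/26 =3.42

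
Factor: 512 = 2^9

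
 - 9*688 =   -  6192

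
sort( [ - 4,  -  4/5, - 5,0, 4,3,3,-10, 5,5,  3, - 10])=[ - 10, - 10,- 5, - 4,- 4/5,  0,3, 3, 3,4,5, 5]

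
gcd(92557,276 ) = 1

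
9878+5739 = 15617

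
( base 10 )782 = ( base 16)30E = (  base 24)18E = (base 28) rq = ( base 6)3342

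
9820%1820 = 720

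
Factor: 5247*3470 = 2^1*3^2*5^1 * 11^1*53^1*347^1 = 18207090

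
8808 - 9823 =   -  1015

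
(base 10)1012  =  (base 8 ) 1764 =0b1111110100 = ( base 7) 2644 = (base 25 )1FC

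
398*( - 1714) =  - 682172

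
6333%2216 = 1901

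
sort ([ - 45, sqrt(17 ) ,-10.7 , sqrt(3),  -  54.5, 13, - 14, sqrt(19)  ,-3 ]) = [  -  54.5,  -  45, - 14,-10.7 ,-3, sqrt(3 ), sqrt( 17),sqrt(19 ), 13] 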